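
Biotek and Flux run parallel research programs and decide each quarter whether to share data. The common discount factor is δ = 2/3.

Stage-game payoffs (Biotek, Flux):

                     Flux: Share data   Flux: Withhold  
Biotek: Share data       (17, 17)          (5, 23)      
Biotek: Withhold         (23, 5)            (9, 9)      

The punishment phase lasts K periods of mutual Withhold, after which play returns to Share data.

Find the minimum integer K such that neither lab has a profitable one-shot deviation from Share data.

2

No profitable deviation requires (17−9)(δ+…+δ^K) ≥ 23−17, i.e. δ+…+δ^K ≥ 3/4 ≈ 0.7500.
With δ = 2/3, the partial sums are K=1: 0.6667, K=2: 1.1111.
K = 2 is the first length at which the sum reaches 0.7500.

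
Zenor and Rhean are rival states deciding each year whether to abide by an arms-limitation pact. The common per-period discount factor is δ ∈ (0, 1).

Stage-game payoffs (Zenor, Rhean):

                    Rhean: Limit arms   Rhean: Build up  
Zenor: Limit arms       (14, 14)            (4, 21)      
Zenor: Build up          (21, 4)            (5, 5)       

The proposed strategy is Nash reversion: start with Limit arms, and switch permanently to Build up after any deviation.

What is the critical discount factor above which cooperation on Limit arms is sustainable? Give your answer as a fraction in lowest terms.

7/16

Under grim trigger the critical discount factor is (T−C)/(T−P) with T = 21, C = 14, P = 5.
δ* = (21−14)/(21−5) = 7/16.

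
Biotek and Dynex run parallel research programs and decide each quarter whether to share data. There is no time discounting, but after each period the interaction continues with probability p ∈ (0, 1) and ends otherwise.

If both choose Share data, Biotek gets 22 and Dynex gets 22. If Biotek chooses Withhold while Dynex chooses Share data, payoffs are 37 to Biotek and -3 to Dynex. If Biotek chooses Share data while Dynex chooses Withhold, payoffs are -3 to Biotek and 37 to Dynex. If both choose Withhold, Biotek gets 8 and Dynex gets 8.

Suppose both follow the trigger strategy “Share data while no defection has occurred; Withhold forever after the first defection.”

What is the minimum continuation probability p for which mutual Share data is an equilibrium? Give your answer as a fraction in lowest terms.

With no time discounting, the continuation probability p plays the role of the discount factor.
Grim-trigger IC: 22/(1−p) ≥ 37 + 8p/(1−p) ⇒ p ≥ (37−22)/(37−8) = 15/29.

15/29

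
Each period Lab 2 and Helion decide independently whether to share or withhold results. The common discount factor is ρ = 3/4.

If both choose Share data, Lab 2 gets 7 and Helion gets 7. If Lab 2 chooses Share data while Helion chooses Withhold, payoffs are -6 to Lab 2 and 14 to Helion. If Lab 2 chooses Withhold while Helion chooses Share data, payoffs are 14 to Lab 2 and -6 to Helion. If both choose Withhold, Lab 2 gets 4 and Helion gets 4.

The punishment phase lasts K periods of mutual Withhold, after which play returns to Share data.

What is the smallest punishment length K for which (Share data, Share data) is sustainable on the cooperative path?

No profitable deviation requires (7−4)(ρ+…+ρ^K) ≥ 14−7, i.e. ρ+…+ρ^K ≥ 7/3 ≈ 2.3333.
With ρ = 3/4, the partial sums are K=1: 0.7500, K=2: 1.3125, K=3: 1.7344, K=4: 2.0508, K=5: 2.2881, K=6: 2.4661.
K = 6 is the first length at which the sum reaches 2.3333.

6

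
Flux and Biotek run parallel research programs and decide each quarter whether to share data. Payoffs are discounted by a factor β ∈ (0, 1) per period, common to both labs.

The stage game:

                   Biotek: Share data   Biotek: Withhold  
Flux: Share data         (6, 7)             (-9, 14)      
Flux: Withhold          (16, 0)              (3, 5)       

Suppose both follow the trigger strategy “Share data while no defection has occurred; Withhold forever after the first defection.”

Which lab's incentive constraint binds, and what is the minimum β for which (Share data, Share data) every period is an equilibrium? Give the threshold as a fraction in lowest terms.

For Flux: deviation gain 16−6 = 10, per-period punishment loss 6−3 = 3. IC gives β ≥ 10/13.
For Biotek: gain 7, loss 2 per period, so β ≥ 7/9.
The tighter constraint is Biotek's, so cooperation needs β ≥ 7/9.

Biotek; β ≥ 7/9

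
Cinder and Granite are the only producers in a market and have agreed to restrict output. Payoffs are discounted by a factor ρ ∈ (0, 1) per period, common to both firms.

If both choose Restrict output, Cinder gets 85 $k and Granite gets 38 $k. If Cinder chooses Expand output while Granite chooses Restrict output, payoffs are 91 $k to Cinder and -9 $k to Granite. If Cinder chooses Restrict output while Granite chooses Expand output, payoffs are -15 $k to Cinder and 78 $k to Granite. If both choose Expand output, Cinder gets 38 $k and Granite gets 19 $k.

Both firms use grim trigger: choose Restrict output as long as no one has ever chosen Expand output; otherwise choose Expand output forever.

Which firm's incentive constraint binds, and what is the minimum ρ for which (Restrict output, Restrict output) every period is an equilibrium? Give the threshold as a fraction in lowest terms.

Granite; ρ ≥ 40/59

For Cinder: deviation gain 91−85 = 6, per-period punishment loss 85−38 = 47. IC gives ρ ≥ 6/53.
For Granite: gain 40, loss 19 per period, so ρ ≥ 40/59.
The tighter constraint is Granite's, so cooperation needs ρ ≥ 40/59.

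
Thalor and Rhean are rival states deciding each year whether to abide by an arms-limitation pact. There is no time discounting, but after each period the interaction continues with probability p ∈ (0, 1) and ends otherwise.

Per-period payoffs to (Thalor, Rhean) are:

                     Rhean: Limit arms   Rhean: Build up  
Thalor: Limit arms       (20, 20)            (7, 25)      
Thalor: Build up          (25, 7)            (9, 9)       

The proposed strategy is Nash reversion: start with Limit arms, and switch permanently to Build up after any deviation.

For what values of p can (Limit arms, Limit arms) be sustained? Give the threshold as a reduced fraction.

5/16

With no time discounting, the continuation probability p plays the role of the discount factor.
Grim-trigger IC: 20/(1−p) ≥ 25 + 9p/(1−p) ⇒ p ≥ (25−20)/(25−9) = 5/16.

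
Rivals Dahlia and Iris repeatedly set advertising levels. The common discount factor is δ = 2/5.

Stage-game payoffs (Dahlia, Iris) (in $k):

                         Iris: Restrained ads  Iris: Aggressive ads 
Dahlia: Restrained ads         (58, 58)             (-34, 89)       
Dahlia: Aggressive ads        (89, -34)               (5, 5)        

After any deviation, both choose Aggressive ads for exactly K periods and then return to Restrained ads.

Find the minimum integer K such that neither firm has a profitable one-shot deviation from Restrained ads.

3

No profitable deviation requires (58−5)(δ+…+δ^K) ≥ 89−58, i.e. δ+…+δ^K ≥ 31/53 ≈ 0.5849.
With δ = 2/5, the partial sums are K=1: 0.4000, K=2: 0.5600, K=3: 0.6240.
K = 3 is the first length at which the sum reaches 0.5849.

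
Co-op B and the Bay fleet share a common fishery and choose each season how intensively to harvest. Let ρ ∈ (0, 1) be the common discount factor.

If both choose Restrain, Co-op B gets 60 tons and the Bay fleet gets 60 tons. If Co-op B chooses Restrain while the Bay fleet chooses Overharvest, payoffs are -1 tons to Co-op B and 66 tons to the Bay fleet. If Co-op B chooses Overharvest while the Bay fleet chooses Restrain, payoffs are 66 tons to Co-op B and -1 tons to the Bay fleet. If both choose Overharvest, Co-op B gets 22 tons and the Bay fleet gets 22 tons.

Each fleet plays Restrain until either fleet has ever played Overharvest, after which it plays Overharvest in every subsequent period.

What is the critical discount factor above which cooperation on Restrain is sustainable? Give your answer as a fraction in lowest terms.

Cooperation forever yields 60 each period: 60/(1−ρ).
Deviating yields 66 once, then 22 forever: 66 + 22ρ/(1−ρ).
No profitable deviation requires 60/(1−ρ) ≥ 66 + 22ρ/(1−ρ).
Multiplying by (1−ρ): 60 ≥ 66(1−ρ) + 22ρ = 66 − 44ρ.
So 44ρ ≥ 6, i.e. ρ ≥ 6/44 = 3/22.

3/22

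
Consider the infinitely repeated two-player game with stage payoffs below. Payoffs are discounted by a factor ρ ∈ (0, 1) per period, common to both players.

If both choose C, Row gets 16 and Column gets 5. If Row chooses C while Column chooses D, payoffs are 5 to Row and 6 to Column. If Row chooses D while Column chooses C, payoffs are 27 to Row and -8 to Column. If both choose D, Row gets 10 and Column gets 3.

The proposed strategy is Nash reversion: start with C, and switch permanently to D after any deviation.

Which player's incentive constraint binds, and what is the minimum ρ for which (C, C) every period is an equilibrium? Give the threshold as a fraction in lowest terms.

Row; ρ ≥ 11/17

Row's threshold: (27−16)/(27−10) = 11/17.
Column's threshold: (6−5)/(6−3) = 1/3.
11/17 > 1/3, so Row binds and ρ* = 11/17.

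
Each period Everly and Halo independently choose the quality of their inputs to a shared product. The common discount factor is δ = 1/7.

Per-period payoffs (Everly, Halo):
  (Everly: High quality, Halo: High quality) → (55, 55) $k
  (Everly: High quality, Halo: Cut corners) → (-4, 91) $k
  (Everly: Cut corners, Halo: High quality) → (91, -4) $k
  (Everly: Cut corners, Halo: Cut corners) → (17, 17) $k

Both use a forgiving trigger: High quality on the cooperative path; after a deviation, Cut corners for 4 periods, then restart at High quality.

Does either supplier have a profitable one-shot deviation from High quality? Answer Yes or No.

Yes

Comparing payoff streams over the 5 periods until play realigns: cooperate → 55(1+δ+…+δ^4); deviate → 91 + 17(δ+…+δ^4).
Cooperation is sustained iff (55−17)(δ+…+δ^4) ≥ 91−55.
δ+…+δ^4 = 1/7·(1−(1/7)^4)/(1−1/7) = 0.1666, and (91−55)/(55−17) = 0.9474.
0.1666 < 0.9474, so cooperation is not sustainable.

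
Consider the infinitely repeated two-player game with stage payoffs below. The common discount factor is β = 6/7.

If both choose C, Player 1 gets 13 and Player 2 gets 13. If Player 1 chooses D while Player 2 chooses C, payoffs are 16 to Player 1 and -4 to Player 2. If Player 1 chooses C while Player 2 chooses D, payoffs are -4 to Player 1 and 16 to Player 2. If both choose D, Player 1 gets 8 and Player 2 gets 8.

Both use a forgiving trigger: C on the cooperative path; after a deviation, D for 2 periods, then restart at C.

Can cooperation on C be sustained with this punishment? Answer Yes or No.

Yes

A one-shot deviation gives 16 now, then 8 for 2 periods, then back to 13.
Gain from deviating: (16−13) today; loss: (13−8) in each of the next 2 periods.
No-deviation condition: (13−8)(β+…+β^2) ≥ 16−13, i.e. β+…+β^2 ≥ 3/5.
At β = 6/7: β+…+β^2 = 1.5918 ≥ 0.6000.
So cooperation is sustainable.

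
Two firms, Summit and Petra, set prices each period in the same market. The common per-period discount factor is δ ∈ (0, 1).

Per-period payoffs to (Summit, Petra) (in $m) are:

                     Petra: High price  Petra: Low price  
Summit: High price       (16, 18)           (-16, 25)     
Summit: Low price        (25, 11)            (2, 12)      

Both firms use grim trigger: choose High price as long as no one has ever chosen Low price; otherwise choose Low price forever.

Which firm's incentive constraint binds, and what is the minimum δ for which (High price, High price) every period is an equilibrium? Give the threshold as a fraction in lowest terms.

Petra; δ ≥ 7/13

For Summit: deviation gain 25−16 = 9, per-period punishment loss 16−2 = 14. IC gives δ ≥ 9/23.
For Petra: gain 7, loss 6 per period, so δ ≥ 7/13.
The tighter constraint is Petra's, so cooperation needs δ ≥ 7/13.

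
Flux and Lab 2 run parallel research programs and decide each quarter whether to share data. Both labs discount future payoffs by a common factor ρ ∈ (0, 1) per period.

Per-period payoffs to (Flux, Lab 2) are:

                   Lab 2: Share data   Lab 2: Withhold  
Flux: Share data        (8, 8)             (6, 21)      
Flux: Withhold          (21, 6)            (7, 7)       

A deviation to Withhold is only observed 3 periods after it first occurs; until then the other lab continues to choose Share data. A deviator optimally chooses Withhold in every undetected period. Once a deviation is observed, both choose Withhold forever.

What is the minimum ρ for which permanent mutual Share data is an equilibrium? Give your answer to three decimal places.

0.976

Deviating for the 3 undetected periods gains 21−8 = 13 per period over cooperation, then loses 8−7 = 1 per period forever once punishment starts.
Gain: 13(1 + ρ + … + ρ^2); loss: 1·ρ^3/(1−ρ).
No profitable deviation ⇔ 13(1−ρ^3) ≤ 1·ρ^3, i.e. ρ^3 ≥ 13/(13+1) = 13/14.
Hence ρ ≥ (13/14)^(1/3) ≈ 0.976.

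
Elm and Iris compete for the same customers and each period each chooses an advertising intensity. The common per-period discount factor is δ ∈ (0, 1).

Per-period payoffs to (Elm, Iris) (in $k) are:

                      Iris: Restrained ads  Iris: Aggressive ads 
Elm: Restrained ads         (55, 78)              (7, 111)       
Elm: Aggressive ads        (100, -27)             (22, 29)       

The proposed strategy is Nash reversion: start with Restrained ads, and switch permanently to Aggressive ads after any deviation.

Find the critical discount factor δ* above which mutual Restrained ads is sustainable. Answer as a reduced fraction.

15/26

Elm's threshold: (100−55)/(100−22) = 15/26.
Iris's threshold: (111−78)/(111−29) = 33/82.
15/26 > 33/82, so Elm binds and δ* = 15/26.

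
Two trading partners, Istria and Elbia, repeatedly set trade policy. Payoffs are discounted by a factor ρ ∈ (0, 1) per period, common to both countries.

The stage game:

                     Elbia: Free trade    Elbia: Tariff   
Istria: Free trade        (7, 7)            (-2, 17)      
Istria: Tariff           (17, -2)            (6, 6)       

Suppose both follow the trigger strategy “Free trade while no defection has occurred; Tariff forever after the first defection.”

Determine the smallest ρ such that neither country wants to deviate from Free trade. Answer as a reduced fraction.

10/11

Under grim trigger the critical discount factor is (T−C)/(T−P) with T = 17, C = 7, P = 6.
ρ* = (17−7)/(17−6) = 10/11.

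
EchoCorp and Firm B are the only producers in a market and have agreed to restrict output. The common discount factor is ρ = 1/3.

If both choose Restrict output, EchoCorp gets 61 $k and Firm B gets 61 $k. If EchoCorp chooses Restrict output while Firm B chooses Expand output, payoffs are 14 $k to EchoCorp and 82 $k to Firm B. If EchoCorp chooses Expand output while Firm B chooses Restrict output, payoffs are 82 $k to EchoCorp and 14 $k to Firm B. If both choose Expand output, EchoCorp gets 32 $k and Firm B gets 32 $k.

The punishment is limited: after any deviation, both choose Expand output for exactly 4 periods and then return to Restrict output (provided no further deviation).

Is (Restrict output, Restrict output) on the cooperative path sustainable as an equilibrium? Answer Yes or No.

IC: ρ+…+ρ^4 ≥ (82−61)/(61−32) = 21/29.
At ρ = 1/3: partial sum = 0.4938 < 0.7241. Cooperation not sustainable.

No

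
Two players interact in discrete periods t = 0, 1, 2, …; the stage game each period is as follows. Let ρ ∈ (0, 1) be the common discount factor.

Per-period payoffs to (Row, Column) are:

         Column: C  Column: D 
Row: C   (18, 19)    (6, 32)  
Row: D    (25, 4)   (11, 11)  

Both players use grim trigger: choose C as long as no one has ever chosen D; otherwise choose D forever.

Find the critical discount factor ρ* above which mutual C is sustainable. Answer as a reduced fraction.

For Row: deviation gain 25−18 = 7, per-period punishment loss 18−11 = 7. IC gives ρ ≥ 7/14 = 1/2.
For Column: gain 13, loss 8 per period, so ρ ≥ 13/21.
The tighter constraint is Column's, so cooperation needs ρ ≥ 13/21.

13/21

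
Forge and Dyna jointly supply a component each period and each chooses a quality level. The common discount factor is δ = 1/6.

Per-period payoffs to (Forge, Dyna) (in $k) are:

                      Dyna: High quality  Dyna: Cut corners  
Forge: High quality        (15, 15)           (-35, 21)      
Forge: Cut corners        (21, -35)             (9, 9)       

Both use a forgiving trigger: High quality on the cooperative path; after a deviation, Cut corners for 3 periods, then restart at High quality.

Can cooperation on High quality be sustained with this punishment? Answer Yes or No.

No

Comparing payoff streams over the 4 periods until play realigns: cooperate → 15(1+δ+…+δ^3); deviate → 21 + 9(δ+…+δ^3).
Cooperation is sustained iff (15−9)(δ+…+δ^3) ≥ 21−15.
δ+…+δ^3 = 1/6·(1−(1/6)^3)/(1−1/6) = 0.1991, and (21−15)/(15−9) = 1.0000.
0.1991 < 1.0000, so cooperation is not sustainable.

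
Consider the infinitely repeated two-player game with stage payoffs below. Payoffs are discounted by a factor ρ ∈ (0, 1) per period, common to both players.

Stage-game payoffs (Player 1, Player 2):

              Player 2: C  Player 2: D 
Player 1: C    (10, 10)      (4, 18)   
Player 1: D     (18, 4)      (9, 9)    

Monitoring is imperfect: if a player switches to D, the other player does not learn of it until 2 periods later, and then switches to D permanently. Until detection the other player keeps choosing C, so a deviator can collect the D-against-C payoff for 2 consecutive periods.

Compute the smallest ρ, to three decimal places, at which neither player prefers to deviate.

0.943

Deviating for the 2 undetected periods gains 18−10 = 8 per period over cooperation, then loses 10−9 = 1 per period forever once punishment starts.
Gain: 8(1 + ρ + … + ρ^1); loss: 1·ρ^2/(1−ρ).
No profitable deviation ⇔ 8(1−ρ^2) ≤ 1·ρ^2, i.e. ρ^2 ≥ 8/(8+1) = 8/9.
Hence ρ ≥ (8/9)^(1/2) ≈ 0.943.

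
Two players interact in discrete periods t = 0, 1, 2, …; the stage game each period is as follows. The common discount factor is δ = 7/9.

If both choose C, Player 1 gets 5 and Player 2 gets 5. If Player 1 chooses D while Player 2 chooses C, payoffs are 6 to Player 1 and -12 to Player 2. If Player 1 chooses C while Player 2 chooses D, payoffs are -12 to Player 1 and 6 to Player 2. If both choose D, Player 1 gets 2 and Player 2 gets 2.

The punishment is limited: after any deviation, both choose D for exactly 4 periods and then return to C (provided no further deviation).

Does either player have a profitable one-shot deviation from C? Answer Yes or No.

No

A one-shot deviation gives 6 now, then 2 for 4 periods, then back to 5.
Gain from deviating: (6−5) today; loss: (5−2) in each of the next 4 periods.
No-deviation condition: (5−2)(δ+…+δ^4) ≥ 6−5, i.e. δ+…+δ^4 ≥ 1/3.
At δ = 7/9: δ+…+δ^4 = 2.2192 ≥ 0.3333.
So cooperation is sustainable.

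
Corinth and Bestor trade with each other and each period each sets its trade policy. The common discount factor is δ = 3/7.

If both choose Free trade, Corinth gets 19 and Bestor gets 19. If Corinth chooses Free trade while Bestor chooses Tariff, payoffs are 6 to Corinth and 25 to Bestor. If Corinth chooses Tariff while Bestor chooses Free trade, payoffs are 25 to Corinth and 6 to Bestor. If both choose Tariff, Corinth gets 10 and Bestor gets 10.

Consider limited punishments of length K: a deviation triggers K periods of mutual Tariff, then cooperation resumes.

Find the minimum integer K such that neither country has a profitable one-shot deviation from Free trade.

3

Need Σ_{k=1}^{K} δ^k ≥ (25−19)/(19−10) = 0.6667 at δ = 3/7.
At K = 2 the sum is 0.6122 < 0.6667; at K = 3 it is 0.6910 ≥ 0.6667.
So the minimum punishment length is K = 3.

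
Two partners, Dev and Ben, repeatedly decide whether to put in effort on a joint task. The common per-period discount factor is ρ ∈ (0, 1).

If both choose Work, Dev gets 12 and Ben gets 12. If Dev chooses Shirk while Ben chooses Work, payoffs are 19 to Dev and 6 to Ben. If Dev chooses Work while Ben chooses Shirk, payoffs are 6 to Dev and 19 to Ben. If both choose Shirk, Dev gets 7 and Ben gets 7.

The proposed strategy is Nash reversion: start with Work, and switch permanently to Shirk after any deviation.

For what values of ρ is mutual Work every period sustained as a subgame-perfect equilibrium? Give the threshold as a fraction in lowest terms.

Cooperation forever yields 12 each period: 12/(1−ρ).
Deviating yields 19 once, then 7 forever: 19 + 7ρ/(1−ρ).
No profitable deviation requires 12/(1−ρ) ≥ 19 + 7ρ/(1−ρ).
Multiplying by (1−ρ): 12 ≥ 19(1−ρ) + 7ρ = 19 − 12ρ.
So 12ρ ≥ 7, i.e. ρ ≥ 7/12.

7/12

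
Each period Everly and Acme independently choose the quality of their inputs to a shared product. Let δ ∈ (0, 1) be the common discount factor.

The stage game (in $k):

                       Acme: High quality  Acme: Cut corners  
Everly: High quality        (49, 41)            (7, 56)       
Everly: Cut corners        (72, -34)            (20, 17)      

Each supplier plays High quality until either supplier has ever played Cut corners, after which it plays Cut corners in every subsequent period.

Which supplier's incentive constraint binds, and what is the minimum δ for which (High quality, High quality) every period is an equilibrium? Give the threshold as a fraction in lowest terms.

Everly; δ ≥ 23/52

Everly's threshold: (72−49)/(72−20) = 23/52.
Acme's threshold: (56−41)/(56−17) = 5/13.
23/52 > 5/13, so Everly binds and δ* = 23/52.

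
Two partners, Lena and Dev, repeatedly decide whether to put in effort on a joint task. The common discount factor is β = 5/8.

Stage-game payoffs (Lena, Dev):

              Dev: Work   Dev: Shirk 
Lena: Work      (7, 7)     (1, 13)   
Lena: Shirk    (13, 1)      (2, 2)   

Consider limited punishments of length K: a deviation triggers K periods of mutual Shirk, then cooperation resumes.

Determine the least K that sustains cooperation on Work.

3

IC: β(1−β^K)/(1−β) ≥ (13−7)/(7−2) = 6/5.
With β = 5/8: need 1 − β^K ≥ 6/5·(1−5/8)/(5/8), i.e. β^K ≤ 0.2800.
Since (5/8)^2 = 0.3906 and (5/8)^3 = 0.2441, the smallest such K is 3.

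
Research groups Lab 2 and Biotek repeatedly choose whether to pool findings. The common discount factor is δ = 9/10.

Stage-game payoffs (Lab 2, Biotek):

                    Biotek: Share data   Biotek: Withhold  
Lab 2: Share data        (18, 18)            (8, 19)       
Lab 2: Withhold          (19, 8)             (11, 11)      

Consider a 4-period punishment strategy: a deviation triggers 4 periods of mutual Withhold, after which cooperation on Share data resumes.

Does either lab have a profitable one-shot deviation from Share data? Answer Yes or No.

A one-shot deviation gives 19 now, then 11 for 4 periods, then back to 18.
Gain from deviating: (19−18) today; loss: (18−11) in each of the next 4 periods.
No-deviation condition: (18−11)(δ+…+δ^4) ≥ 19−18, i.e. δ+…+δ^4 ≥ 1/7.
At δ = 9/10: δ+…+δ^4 = 3.0951 ≥ 0.1429.
So cooperation is sustainable.

No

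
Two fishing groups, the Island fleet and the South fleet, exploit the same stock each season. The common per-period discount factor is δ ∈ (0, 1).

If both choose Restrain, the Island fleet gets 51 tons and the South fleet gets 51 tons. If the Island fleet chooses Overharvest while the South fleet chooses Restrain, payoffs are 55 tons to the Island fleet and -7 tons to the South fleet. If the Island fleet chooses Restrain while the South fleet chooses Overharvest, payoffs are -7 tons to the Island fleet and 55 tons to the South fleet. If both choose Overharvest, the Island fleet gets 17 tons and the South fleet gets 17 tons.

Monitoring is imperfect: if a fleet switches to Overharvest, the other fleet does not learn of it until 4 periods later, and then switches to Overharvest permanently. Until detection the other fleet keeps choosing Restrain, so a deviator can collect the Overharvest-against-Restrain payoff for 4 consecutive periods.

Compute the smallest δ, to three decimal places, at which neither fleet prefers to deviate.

0.570

Deviating for the 4 undetected periods gains 55−51 = 4 per period over cooperation, then loses 51−17 = 34 per period forever once punishment starts.
Gain: 4(1 + δ + … + δ^3); loss: 34·δ^4/(1−δ).
No profitable deviation ⇔ 4(1−δ^4) ≤ 34·δ^4, i.e. δ^4 ≥ 4/(4+34) = 2/19.
Hence δ ≥ (2/19)^(1/4) ≈ 0.570.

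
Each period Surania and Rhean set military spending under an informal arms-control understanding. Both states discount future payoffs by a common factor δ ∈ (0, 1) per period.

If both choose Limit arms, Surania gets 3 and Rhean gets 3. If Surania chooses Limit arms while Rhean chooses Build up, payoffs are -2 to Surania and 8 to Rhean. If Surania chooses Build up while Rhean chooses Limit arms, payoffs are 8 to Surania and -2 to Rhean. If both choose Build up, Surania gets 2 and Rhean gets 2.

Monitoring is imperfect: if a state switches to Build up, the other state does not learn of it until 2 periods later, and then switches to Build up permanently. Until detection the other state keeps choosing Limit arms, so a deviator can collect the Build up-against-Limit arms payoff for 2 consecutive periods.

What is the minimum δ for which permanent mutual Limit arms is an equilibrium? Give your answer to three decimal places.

0.913

The best deviation is to choose Build up for all 2 undetected periods, earning 8 each, then 2 forever once detected.
Deviation value: 8(1−δ^2)/(1−δ) + 2δ^2/(1−δ); cooperation value: 3/(1−δ).
IC: 3 ≥ 8(1−δ^2) + 2δ^2 = 8 − 6δ^2.
So δ^2 ≥ 5/6, giving δ ≥ (5/6)^(1/2) ≈ 0.913.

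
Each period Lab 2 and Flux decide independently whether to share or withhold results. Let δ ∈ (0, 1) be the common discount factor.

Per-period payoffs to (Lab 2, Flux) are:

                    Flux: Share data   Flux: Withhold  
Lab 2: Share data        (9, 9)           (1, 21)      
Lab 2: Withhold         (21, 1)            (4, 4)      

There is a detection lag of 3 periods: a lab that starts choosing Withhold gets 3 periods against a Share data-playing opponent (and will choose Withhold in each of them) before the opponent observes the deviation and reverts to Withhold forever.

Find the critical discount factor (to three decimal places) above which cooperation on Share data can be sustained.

A deviator earns 21 for 3 periods, then 4 forever; cooperating earns 9 forever. Multiplying the IC by (1−δ):
9 ≥ 21(1−δ^3) + 4δ^3, so 17·δ^3 ≥ 12 and δ^3 ≥ 12/17.
δ ≥ (12/17)^(1/3) ≈ 0.890.

0.890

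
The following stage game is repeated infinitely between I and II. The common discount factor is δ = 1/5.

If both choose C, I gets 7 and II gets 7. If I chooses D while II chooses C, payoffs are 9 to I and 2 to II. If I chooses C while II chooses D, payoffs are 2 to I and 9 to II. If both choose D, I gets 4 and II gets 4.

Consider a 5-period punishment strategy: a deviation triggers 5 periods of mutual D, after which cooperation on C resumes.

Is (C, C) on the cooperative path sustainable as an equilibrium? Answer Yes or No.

IC: δ+…+δ^5 ≥ (9−7)/(7−4) = 2/3.
At δ = 1/5: partial sum = 0.2499 < 0.6667. Cooperation not sustainable.

No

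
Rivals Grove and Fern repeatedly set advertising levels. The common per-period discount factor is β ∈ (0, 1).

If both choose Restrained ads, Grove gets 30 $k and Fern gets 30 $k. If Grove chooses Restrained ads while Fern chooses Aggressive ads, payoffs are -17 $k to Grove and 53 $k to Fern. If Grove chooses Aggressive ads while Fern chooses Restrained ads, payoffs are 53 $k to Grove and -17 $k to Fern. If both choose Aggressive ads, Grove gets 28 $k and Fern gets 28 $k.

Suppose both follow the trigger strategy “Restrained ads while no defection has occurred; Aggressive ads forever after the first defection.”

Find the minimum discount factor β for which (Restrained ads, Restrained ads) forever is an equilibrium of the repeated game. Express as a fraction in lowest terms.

23/25

Cooperation forever yields 30 each period: 30/(1−β).
Deviating yields 53 once, then 28 forever: 53 + 28β/(1−β).
No profitable deviation requires 30/(1−β) ≥ 53 + 28β/(1−β).
Multiplying by (1−β): 30 ≥ 53(1−β) + 28β = 53 − 25β.
So 25β ≥ 23, i.e. β ≥ 23/25.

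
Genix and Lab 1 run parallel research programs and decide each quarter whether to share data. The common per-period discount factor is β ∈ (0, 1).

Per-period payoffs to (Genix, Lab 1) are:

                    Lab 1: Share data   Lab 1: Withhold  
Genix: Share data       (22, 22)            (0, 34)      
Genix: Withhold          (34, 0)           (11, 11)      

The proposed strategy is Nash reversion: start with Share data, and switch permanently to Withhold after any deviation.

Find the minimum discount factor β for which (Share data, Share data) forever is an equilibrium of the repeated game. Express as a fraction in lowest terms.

12/23

Cooperation forever yields 22 each period: 22/(1−β).
Deviating yields 34 once, then 11 forever: 34 + 11β/(1−β).
No profitable deviation requires 22/(1−β) ≥ 34 + 11β/(1−β).
Multiplying by (1−β): 22 ≥ 34(1−β) + 11β = 34 − 23β.
So 23β ≥ 12, i.e. β ≥ 12/23.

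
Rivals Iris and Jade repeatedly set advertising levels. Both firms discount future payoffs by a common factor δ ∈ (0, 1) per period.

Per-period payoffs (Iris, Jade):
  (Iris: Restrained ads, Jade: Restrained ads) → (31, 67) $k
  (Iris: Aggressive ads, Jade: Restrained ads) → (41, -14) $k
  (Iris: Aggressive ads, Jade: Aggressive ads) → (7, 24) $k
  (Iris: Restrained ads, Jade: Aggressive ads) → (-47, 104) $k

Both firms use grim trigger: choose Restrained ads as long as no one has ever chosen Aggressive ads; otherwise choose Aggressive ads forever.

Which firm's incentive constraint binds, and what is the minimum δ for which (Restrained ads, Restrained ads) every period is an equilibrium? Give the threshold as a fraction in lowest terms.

Iris: cooperation gives 31 each period; deviation gives 41 once then 7 forever.
  31/(1−δ) ≥ 41 + 7δ/(1−δ) ⇒ δ ≥ 10/34 = 5/17.
Jade: cooperation gives 67 each period; deviation gives 104 once then 24 forever.
  δ ≥ 37/80.
Both must hold, so the binding constraint is Jade's: δ ≥ 37/80.

Jade; δ ≥ 37/80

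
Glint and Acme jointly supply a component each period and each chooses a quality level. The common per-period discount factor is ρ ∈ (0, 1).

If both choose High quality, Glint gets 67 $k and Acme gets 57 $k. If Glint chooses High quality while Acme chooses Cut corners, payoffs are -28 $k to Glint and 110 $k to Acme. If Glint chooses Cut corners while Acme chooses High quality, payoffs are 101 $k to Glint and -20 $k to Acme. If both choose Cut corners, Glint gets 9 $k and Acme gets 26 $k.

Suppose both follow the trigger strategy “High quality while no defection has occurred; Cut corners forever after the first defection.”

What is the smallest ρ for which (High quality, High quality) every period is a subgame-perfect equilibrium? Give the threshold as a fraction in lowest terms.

For Glint: deviation gain 101−67 = 34, per-period punishment loss 67−9 = 58. IC gives ρ ≥ 34/92 = 17/46.
For Acme: gain 53, loss 31 per period, so ρ ≥ 53/84.
The tighter constraint is Acme's, so cooperation needs ρ ≥ 53/84.

53/84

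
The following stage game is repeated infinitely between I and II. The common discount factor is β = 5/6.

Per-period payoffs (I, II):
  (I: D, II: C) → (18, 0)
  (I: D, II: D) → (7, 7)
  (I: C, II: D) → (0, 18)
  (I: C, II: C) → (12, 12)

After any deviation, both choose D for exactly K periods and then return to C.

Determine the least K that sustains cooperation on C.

2

IC: β(1−β^K)/(1−β) ≥ (18−12)/(12−7) = 6/5.
With β = 5/6: need 1 − β^K ≥ 6/5·(1−5/6)/(5/6), i.e. β^K ≤ 0.7600.
Since (5/6)^1 = 0.8333 and (5/6)^2 = 0.6944, the smallest such K is 2.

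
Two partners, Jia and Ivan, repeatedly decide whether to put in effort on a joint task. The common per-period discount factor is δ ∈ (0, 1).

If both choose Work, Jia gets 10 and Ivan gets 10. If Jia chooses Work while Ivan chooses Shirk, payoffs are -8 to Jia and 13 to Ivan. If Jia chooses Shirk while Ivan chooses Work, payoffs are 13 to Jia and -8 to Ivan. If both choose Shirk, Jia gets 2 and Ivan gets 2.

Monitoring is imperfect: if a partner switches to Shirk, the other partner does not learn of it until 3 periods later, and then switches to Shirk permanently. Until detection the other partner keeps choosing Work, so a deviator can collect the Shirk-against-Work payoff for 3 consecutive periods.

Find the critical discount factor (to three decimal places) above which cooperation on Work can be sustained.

A deviator earns 13 for 3 periods, then 2 forever; cooperating earns 10 forever. Multiplying the IC by (1−δ):
10 ≥ 13(1−δ^3) + 2δ^3, so 11·δ^3 ≥ 3 and δ^3 ≥ 3/11.
δ ≥ (3/11)^(1/3) ≈ 0.648.

0.648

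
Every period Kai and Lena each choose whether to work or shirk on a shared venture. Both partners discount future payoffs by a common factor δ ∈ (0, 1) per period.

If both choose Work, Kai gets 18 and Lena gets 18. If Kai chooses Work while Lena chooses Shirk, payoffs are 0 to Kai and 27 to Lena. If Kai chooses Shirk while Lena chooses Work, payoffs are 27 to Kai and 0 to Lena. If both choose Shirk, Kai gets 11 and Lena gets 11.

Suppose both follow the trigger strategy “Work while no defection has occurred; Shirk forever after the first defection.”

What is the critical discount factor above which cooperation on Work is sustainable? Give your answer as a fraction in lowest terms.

18/(1−δ) ≥ 27 + 11δ/(1−δ)
18 ≥ 27 − 16δ
δ ≥ 9/16.

9/16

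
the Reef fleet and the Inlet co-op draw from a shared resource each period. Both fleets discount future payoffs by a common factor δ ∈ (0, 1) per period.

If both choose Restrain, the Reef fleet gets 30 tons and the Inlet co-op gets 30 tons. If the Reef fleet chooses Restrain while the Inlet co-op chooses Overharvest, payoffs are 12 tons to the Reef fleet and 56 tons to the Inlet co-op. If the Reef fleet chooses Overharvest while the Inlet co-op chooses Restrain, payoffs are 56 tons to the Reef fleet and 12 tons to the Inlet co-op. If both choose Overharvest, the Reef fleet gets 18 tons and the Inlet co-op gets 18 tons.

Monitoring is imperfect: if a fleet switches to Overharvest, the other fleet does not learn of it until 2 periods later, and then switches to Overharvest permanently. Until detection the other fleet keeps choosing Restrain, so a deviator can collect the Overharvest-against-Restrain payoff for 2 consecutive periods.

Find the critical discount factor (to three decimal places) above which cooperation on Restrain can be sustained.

0.827

A deviator earns 56 for 2 periods, then 18 forever; cooperating earns 30 forever. Multiplying the IC by (1−δ):
30 ≥ 56(1−δ^2) + 18δ^2, so 38·δ^2 ≥ 26 and δ^2 ≥ 13/19.
δ ≥ (13/19)^(1/2) ≈ 0.827.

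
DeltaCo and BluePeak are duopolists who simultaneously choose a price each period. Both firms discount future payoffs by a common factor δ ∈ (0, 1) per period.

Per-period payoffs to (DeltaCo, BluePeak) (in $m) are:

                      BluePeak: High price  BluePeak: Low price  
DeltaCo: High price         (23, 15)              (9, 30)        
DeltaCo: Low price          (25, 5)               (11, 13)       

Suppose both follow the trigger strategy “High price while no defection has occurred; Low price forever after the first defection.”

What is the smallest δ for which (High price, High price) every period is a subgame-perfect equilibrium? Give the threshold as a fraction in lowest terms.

15/17

DeltaCo's threshold: (25−23)/(25−11) = 1/7.
BluePeak's threshold: (30−15)/(30−13) = 15/17.
1/7 < 15/17, so BluePeak binds and δ* = 15/17.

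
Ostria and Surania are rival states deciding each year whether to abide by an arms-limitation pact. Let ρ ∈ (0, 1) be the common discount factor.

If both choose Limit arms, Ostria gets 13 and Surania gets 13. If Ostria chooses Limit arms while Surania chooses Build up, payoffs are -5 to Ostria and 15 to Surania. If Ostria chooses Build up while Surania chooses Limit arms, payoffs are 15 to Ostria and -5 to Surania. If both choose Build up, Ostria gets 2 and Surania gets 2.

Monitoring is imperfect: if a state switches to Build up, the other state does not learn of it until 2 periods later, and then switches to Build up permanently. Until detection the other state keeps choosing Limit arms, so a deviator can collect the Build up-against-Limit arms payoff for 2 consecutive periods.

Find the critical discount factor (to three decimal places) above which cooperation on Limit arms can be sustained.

The best deviation is to choose Build up for all 2 undetected periods, earning 15 each, then 2 forever once detected.
Deviation value: 15(1−ρ^2)/(1−ρ) + 2ρ^2/(1−ρ); cooperation value: 13/(1−ρ).
IC: 13 ≥ 15(1−ρ^2) + 2ρ^2 = 15 − 13ρ^2.
So ρ^2 ≥ 2/13, giving ρ ≥ (2/13)^(1/2) ≈ 0.392.

0.392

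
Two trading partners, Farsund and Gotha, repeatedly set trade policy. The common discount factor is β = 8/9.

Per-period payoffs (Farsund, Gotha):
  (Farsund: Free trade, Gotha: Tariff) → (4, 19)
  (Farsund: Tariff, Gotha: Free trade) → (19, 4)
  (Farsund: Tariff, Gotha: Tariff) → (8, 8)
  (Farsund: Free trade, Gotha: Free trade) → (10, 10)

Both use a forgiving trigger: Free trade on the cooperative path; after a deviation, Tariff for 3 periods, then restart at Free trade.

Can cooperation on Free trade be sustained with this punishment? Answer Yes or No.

No

Comparing payoff streams over the 4 periods until play realigns: cooperate → 10(1+β+…+β^3); deviate → 19 + 8(β+…+β^3).
Cooperation is sustained iff (10−8)(β+…+β^3) ≥ 19−10.
β+…+β^3 = 8/9·(1−(8/9)^3)/(1−8/9) = 2.3813, and (19−10)/(10−8) = 4.5000.
2.3813 < 4.5000, so cooperation is not sustainable.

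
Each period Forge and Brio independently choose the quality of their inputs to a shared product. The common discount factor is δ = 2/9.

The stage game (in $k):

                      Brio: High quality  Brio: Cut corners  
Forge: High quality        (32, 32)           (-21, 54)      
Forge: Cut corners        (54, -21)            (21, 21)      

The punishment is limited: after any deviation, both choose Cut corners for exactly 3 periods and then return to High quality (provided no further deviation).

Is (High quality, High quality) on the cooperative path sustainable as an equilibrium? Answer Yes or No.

Comparing payoff streams over the 4 periods until play realigns: cooperate → 32(1+δ+…+δ^3); deviate → 54 + 21(δ+…+δ^3).
Cooperation is sustained iff (32−21)(δ+…+δ^3) ≥ 54−32.
δ+…+δ^3 = 2/9·(1−(2/9)^3)/(1−2/9) = 0.2826, and (54−32)/(32−21) = 2.0000.
0.2826 < 2.0000, so cooperation is not sustainable.

No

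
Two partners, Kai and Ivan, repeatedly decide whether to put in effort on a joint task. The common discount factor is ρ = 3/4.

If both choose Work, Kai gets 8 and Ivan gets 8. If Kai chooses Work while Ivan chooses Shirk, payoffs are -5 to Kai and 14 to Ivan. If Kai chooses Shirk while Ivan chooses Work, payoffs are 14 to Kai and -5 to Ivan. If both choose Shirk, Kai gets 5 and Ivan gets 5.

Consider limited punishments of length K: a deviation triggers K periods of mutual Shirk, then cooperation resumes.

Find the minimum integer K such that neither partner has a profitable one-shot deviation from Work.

Need Σ_{k=1}^{K} ρ^k ≥ (14−8)/(8−5) = 2.0000 at ρ = 3/4.
At K = 3 the sum is 1.7344 < 2.0000; at K = 4 it is 2.0508 ≥ 2.0000.
So the minimum punishment length is K = 4.

4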